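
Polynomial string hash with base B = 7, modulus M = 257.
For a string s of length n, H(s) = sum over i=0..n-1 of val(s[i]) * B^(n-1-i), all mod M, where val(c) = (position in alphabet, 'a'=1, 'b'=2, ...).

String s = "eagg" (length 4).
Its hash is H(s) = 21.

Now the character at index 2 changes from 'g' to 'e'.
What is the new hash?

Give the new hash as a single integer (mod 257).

val('g') = 7, val('e') = 5
Position k = 2, exponent = n-1-k = 1
B^1 mod M = 7^1 mod 257 = 7
Delta = (5 - 7) * 7 mod 257 = 243
New hash = (21 + 243) mod 257 = 7

Answer: 7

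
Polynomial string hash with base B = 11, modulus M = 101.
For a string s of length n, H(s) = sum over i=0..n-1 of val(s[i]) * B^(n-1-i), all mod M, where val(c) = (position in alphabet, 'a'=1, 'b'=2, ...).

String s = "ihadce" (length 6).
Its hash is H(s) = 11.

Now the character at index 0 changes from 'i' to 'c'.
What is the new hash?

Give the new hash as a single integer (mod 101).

Answer: 73

Derivation:
val('i') = 9, val('c') = 3
Position k = 0, exponent = n-1-k = 5
B^5 mod M = 11^5 mod 101 = 57
Delta = (3 - 9) * 57 mod 101 = 62
New hash = (11 + 62) mod 101 = 73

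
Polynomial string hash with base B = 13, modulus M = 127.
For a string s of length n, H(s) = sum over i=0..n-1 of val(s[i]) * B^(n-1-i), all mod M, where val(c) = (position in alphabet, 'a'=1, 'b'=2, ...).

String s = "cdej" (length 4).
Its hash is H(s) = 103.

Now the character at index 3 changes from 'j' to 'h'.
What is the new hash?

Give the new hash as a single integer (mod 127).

Answer: 101

Derivation:
val('j') = 10, val('h') = 8
Position k = 3, exponent = n-1-k = 0
B^0 mod M = 13^0 mod 127 = 1
Delta = (8 - 10) * 1 mod 127 = 125
New hash = (103 + 125) mod 127 = 101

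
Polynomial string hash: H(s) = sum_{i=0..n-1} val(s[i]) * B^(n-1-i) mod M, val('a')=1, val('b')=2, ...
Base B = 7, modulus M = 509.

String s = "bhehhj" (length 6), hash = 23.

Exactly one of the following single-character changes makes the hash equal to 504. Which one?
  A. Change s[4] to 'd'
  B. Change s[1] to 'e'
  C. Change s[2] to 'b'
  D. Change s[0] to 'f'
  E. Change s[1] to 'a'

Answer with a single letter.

Option A: s[4]='h'->'d', delta=(4-8)*7^1 mod 509 = 481, hash=23+481 mod 509 = 504 <-- target
Option B: s[1]='h'->'e', delta=(5-8)*7^4 mod 509 = 432, hash=23+432 mod 509 = 455
Option C: s[2]='e'->'b', delta=(2-5)*7^3 mod 509 = 498, hash=23+498 mod 509 = 12
Option D: s[0]='b'->'f', delta=(6-2)*7^5 mod 509 = 40, hash=23+40 mod 509 = 63
Option E: s[1]='h'->'a', delta=(1-8)*7^4 mod 509 = 499, hash=23+499 mod 509 = 13

Answer: A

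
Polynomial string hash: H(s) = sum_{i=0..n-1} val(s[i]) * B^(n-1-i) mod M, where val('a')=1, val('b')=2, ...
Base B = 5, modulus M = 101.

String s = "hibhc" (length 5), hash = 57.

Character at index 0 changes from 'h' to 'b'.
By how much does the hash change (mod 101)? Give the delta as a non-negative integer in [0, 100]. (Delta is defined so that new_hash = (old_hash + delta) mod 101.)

Delta formula: (val(new) - val(old)) * B^(n-1-k) mod M
  val('b') - val('h') = 2 - 8 = -6
  B^(n-1-k) = 5^4 mod 101 = 19
  Delta = -6 * 19 mod 101 = 88

Answer: 88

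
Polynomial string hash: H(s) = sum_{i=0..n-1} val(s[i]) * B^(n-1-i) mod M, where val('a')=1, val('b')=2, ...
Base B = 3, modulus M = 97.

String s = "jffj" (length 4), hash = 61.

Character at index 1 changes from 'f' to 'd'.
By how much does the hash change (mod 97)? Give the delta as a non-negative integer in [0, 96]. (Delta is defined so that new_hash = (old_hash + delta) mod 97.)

Answer: 79

Derivation:
Delta formula: (val(new) - val(old)) * B^(n-1-k) mod M
  val('d') - val('f') = 4 - 6 = -2
  B^(n-1-k) = 3^2 mod 97 = 9
  Delta = -2 * 9 mod 97 = 79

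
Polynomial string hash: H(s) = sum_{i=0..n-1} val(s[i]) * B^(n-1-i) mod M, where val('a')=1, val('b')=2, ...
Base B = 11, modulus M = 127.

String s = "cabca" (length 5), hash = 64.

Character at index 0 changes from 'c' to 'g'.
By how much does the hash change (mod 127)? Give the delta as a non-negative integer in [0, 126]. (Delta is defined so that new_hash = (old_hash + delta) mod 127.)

Delta formula: (val(new) - val(old)) * B^(n-1-k) mod M
  val('g') - val('c') = 7 - 3 = 4
  B^(n-1-k) = 11^4 mod 127 = 36
  Delta = 4 * 36 mod 127 = 17

Answer: 17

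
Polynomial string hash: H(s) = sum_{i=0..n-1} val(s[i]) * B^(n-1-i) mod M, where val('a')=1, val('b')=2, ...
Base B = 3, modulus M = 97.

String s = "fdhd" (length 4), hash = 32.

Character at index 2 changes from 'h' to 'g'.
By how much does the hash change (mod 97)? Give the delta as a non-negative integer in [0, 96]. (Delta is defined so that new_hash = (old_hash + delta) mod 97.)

Answer: 94

Derivation:
Delta formula: (val(new) - val(old)) * B^(n-1-k) mod M
  val('g') - val('h') = 7 - 8 = -1
  B^(n-1-k) = 3^1 mod 97 = 3
  Delta = -1 * 3 mod 97 = 94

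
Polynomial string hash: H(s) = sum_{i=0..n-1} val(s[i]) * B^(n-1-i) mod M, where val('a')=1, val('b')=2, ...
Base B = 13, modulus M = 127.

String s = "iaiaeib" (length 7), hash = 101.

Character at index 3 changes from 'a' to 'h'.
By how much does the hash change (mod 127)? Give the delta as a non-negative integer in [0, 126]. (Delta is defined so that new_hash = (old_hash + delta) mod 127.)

Answer: 12

Derivation:
Delta formula: (val(new) - val(old)) * B^(n-1-k) mod M
  val('h') - val('a') = 8 - 1 = 7
  B^(n-1-k) = 13^3 mod 127 = 38
  Delta = 7 * 38 mod 127 = 12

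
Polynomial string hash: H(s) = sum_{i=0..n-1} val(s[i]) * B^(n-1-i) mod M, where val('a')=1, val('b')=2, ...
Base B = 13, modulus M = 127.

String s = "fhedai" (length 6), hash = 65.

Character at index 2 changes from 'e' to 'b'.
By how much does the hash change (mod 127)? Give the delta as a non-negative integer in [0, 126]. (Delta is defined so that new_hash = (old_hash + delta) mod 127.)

Delta formula: (val(new) - val(old)) * B^(n-1-k) mod M
  val('b') - val('e') = 2 - 5 = -3
  B^(n-1-k) = 13^3 mod 127 = 38
  Delta = -3 * 38 mod 127 = 13

Answer: 13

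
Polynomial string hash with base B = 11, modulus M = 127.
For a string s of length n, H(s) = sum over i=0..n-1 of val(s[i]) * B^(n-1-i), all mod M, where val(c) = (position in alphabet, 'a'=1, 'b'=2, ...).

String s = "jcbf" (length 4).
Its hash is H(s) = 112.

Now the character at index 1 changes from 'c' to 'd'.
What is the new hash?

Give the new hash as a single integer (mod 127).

Answer: 106

Derivation:
val('c') = 3, val('d') = 4
Position k = 1, exponent = n-1-k = 2
B^2 mod M = 11^2 mod 127 = 121
Delta = (4 - 3) * 121 mod 127 = 121
New hash = (112 + 121) mod 127 = 106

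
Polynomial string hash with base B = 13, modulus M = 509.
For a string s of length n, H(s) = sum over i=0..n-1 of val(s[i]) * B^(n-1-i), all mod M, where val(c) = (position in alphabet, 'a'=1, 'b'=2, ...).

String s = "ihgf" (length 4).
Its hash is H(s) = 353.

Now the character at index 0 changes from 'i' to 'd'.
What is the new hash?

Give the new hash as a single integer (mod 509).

val('i') = 9, val('d') = 4
Position k = 0, exponent = n-1-k = 3
B^3 mod M = 13^3 mod 509 = 161
Delta = (4 - 9) * 161 mod 509 = 213
New hash = (353 + 213) mod 509 = 57

Answer: 57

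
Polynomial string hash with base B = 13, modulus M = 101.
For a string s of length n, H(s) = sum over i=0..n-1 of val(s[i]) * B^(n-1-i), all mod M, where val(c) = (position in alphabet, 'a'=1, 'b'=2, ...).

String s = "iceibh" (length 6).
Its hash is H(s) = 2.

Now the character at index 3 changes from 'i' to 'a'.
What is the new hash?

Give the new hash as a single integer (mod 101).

Answer: 64

Derivation:
val('i') = 9, val('a') = 1
Position k = 3, exponent = n-1-k = 2
B^2 mod M = 13^2 mod 101 = 68
Delta = (1 - 9) * 68 mod 101 = 62
New hash = (2 + 62) mod 101 = 64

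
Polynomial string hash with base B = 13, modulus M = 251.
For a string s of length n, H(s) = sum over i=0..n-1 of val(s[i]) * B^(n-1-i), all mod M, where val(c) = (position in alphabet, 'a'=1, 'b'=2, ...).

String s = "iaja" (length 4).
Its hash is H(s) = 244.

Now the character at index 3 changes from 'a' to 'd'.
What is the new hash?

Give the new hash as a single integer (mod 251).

val('a') = 1, val('d') = 4
Position k = 3, exponent = n-1-k = 0
B^0 mod M = 13^0 mod 251 = 1
Delta = (4 - 1) * 1 mod 251 = 3
New hash = (244 + 3) mod 251 = 247

Answer: 247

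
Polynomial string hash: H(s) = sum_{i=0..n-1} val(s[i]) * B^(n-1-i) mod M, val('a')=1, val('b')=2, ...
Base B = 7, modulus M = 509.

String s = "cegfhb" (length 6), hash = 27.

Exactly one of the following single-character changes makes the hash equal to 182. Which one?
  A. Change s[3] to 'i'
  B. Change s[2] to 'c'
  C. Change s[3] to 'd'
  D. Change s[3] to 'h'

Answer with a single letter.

Answer: B

Derivation:
Option A: s[3]='f'->'i', delta=(9-6)*7^2 mod 509 = 147, hash=27+147 mod 509 = 174
Option B: s[2]='g'->'c', delta=(3-7)*7^3 mod 509 = 155, hash=27+155 mod 509 = 182 <-- target
Option C: s[3]='f'->'d', delta=(4-6)*7^2 mod 509 = 411, hash=27+411 mod 509 = 438
Option D: s[3]='f'->'h', delta=(8-6)*7^2 mod 509 = 98, hash=27+98 mod 509 = 125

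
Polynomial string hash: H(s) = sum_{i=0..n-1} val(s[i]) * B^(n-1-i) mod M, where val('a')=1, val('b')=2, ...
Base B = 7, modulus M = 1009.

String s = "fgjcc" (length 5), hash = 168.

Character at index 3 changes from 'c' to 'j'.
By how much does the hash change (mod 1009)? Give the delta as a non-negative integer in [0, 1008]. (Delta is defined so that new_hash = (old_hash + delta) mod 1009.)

Delta formula: (val(new) - val(old)) * B^(n-1-k) mod M
  val('j') - val('c') = 10 - 3 = 7
  B^(n-1-k) = 7^1 mod 1009 = 7
  Delta = 7 * 7 mod 1009 = 49

Answer: 49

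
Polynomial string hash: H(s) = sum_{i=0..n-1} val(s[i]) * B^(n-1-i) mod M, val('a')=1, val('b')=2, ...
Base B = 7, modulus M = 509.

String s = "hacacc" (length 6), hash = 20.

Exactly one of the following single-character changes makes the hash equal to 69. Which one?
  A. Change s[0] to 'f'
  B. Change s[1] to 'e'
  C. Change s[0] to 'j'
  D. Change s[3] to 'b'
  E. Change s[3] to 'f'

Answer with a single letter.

Option A: s[0]='h'->'f', delta=(6-8)*7^5 mod 509 = 489, hash=20+489 mod 509 = 0
Option B: s[1]='a'->'e', delta=(5-1)*7^4 mod 509 = 442, hash=20+442 mod 509 = 462
Option C: s[0]='h'->'j', delta=(10-8)*7^5 mod 509 = 20, hash=20+20 mod 509 = 40
Option D: s[3]='a'->'b', delta=(2-1)*7^2 mod 509 = 49, hash=20+49 mod 509 = 69 <-- target
Option E: s[3]='a'->'f', delta=(6-1)*7^2 mod 509 = 245, hash=20+245 mod 509 = 265

Answer: D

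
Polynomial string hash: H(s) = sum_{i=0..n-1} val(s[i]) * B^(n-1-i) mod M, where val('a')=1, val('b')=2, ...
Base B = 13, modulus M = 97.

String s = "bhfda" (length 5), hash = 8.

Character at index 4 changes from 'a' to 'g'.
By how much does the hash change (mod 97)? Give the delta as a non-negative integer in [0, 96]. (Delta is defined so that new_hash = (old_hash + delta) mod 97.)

Delta formula: (val(new) - val(old)) * B^(n-1-k) mod M
  val('g') - val('a') = 7 - 1 = 6
  B^(n-1-k) = 13^0 mod 97 = 1
  Delta = 6 * 1 mod 97 = 6

Answer: 6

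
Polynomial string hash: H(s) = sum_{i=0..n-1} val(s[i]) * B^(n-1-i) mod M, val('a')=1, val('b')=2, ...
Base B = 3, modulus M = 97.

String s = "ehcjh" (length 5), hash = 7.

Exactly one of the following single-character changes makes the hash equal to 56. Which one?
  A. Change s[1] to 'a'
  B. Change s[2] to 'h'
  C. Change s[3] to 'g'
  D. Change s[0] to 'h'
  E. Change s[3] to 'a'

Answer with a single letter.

Answer: D

Derivation:
Option A: s[1]='h'->'a', delta=(1-8)*3^3 mod 97 = 5, hash=7+5 mod 97 = 12
Option B: s[2]='c'->'h', delta=(8-3)*3^2 mod 97 = 45, hash=7+45 mod 97 = 52
Option C: s[3]='j'->'g', delta=(7-10)*3^1 mod 97 = 88, hash=7+88 mod 97 = 95
Option D: s[0]='e'->'h', delta=(8-5)*3^4 mod 97 = 49, hash=7+49 mod 97 = 56 <-- target
Option E: s[3]='j'->'a', delta=(1-10)*3^1 mod 97 = 70, hash=7+70 mod 97 = 77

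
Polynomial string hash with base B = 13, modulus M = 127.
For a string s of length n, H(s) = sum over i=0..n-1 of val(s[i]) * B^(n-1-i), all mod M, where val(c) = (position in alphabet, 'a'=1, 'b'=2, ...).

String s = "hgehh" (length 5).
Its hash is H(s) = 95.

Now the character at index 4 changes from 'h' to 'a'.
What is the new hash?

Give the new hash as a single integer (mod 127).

val('h') = 8, val('a') = 1
Position k = 4, exponent = n-1-k = 0
B^0 mod M = 13^0 mod 127 = 1
Delta = (1 - 8) * 1 mod 127 = 120
New hash = (95 + 120) mod 127 = 88

Answer: 88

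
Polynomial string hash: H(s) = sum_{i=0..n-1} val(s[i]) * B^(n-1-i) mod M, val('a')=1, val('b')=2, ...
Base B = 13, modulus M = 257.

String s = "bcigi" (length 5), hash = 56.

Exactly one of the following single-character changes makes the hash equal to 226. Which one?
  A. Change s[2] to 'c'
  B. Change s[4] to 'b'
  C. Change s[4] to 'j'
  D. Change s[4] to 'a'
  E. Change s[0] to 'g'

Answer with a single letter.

Option A: s[2]='i'->'c', delta=(3-9)*13^2 mod 257 = 14, hash=56+14 mod 257 = 70
Option B: s[4]='i'->'b', delta=(2-9)*13^0 mod 257 = 250, hash=56+250 mod 257 = 49
Option C: s[4]='i'->'j', delta=(10-9)*13^0 mod 257 = 1, hash=56+1 mod 257 = 57
Option D: s[4]='i'->'a', delta=(1-9)*13^0 mod 257 = 249, hash=56+249 mod 257 = 48
Option E: s[0]='b'->'g', delta=(7-2)*13^4 mod 257 = 170, hash=56+170 mod 257 = 226 <-- target

Answer: E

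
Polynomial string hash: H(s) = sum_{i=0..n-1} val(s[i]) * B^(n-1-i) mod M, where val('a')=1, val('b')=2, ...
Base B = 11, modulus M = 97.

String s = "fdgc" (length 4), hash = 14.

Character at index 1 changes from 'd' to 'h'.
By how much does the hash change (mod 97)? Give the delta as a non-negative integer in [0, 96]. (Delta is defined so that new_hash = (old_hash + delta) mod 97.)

Delta formula: (val(new) - val(old)) * B^(n-1-k) mod M
  val('h') - val('d') = 8 - 4 = 4
  B^(n-1-k) = 11^2 mod 97 = 24
  Delta = 4 * 24 mod 97 = 96

Answer: 96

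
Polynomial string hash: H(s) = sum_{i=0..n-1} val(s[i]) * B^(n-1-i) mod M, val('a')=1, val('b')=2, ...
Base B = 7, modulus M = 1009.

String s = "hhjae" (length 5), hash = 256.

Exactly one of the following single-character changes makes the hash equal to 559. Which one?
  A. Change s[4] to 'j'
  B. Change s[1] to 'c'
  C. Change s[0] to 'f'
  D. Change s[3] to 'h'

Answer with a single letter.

Answer: B

Derivation:
Option A: s[4]='e'->'j', delta=(10-5)*7^0 mod 1009 = 5, hash=256+5 mod 1009 = 261
Option B: s[1]='h'->'c', delta=(3-8)*7^3 mod 1009 = 303, hash=256+303 mod 1009 = 559 <-- target
Option C: s[0]='h'->'f', delta=(6-8)*7^4 mod 1009 = 243, hash=256+243 mod 1009 = 499
Option D: s[3]='a'->'h', delta=(8-1)*7^1 mod 1009 = 49, hash=256+49 mod 1009 = 305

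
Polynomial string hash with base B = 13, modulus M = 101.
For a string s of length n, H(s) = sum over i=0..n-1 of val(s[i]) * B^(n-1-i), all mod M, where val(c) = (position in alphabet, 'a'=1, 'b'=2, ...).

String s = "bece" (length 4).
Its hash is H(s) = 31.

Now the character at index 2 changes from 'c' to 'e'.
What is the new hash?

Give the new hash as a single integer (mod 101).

val('c') = 3, val('e') = 5
Position k = 2, exponent = n-1-k = 1
B^1 mod M = 13^1 mod 101 = 13
Delta = (5 - 3) * 13 mod 101 = 26
New hash = (31 + 26) mod 101 = 57

Answer: 57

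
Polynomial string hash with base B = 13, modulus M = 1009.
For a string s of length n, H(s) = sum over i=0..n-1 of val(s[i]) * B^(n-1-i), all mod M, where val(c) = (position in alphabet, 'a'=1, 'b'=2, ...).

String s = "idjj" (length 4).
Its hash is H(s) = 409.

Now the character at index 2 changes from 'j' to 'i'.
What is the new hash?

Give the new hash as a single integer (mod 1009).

Answer: 396

Derivation:
val('j') = 10, val('i') = 9
Position k = 2, exponent = n-1-k = 1
B^1 mod M = 13^1 mod 1009 = 13
Delta = (9 - 10) * 13 mod 1009 = 996
New hash = (409 + 996) mod 1009 = 396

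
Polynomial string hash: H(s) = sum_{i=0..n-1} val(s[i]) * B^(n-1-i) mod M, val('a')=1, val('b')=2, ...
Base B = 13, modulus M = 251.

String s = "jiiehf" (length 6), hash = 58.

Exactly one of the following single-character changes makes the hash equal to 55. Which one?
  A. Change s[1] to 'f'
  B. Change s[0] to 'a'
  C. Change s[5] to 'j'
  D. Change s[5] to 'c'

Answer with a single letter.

Option A: s[1]='i'->'f', delta=(6-9)*13^4 mod 251 = 159, hash=58+159 mod 251 = 217
Option B: s[0]='j'->'a', delta=(1-10)*13^5 mod 251 = 177, hash=58+177 mod 251 = 235
Option C: s[5]='f'->'j', delta=(10-6)*13^0 mod 251 = 4, hash=58+4 mod 251 = 62
Option D: s[5]='f'->'c', delta=(3-6)*13^0 mod 251 = 248, hash=58+248 mod 251 = 55 <-- target

Answer: D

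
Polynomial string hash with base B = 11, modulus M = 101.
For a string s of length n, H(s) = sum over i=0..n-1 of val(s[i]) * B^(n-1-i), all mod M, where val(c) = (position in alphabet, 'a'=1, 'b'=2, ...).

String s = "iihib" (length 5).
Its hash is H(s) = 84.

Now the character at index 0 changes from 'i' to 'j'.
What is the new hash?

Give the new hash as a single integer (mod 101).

Answer: 80

Derivation:
val('i') = 9, val('j') = 10
Position k = 0, exponent = n-1-k = 4
B^4 mod M = 11^4 mod 101 = 97
Delta = (10 - 9) * 97 mod 101 = 97
New hash = (84 + 97) mod 101 = 80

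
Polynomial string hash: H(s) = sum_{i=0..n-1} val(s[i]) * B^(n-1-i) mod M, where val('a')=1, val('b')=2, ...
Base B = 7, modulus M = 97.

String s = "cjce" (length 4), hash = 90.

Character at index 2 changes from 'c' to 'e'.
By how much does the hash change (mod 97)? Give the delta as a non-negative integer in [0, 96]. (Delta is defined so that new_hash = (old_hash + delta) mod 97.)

Delta formula: (val(new) - val(old)) * B^(n-1-k) mod M
  val('e') - val('c') = 5 - 3 = 2
  B^(n-1-k) = 7^1 mod 97 = 7
  Delta = 2 * 7 mod 97 = 14

Answer: 14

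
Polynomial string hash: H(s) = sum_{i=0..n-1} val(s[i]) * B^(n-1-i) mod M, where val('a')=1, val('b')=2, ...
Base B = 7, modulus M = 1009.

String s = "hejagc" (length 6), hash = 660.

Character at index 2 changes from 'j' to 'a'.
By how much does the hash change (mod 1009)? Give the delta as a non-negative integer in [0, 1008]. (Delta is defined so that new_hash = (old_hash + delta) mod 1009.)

Answer: 949

Derivation:
Delta formula: (val(new) - val(old)) * B^(n-1-k) mod M
  val('a') - val('j') = 1 - 10 = -9
  B^(n-1-k) = 7^3 mod 1009 = 343
  Delta = -9 * 343 mod 1009 = 949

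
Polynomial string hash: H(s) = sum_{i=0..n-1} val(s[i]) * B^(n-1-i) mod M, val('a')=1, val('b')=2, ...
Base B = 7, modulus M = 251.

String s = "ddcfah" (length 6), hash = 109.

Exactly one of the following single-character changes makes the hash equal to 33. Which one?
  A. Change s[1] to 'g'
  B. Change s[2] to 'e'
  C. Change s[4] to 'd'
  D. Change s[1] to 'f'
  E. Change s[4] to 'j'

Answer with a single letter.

Option A: s[1]='d'->'g', delta=(7-4)*7^4 mod 251 = 175, hash=109+175 mod 251 = 33 <-- target
Option B: s[2]='c'->'e', delta=(5-3)*7^3 mod 251 = 184, hash=109+184 mod 251 = 42
Option C: s[4]='a'->'d', delta=(4-1)*7^1 mod 251 = 21, hash=109+21 mod 251 = 130
Option D: s[1]='d'->'f', delta=(6-4)*7^4 mod 251 = 33, hash=109+33 mod 251 = 142
Option E: s[4]='a'->'j', delta=(10-1)*7^1 mod 251 = 63, hash=109+63 mod 251 = 172

Answer: A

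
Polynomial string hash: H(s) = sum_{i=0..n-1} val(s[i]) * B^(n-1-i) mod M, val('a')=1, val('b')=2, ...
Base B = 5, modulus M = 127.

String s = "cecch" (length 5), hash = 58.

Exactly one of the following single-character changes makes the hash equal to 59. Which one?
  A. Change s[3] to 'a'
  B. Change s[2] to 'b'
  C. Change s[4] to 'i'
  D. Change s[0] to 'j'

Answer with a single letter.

Answer: C

Derivation:
Option A: s[3]='c'->'a', delta=(1-3)*5^1 mod 127 = 117, hash=58+117 mod 127 = 48
Option B: s[2]='c'->'b', delta=(2-3)*5^2 mod 127 = 102, hash=58+102 mod 127 = 33
Option C: s[4]='h'->'i', delta=(9-8)*5^0 mod 127 = 1, hash=58+1 mod 127 = 59 <-- target
Option D: s[0]='c'->'j', delta=(10-3)*5^4 mod 127 = 57, hash=58+57 mod 127 = 115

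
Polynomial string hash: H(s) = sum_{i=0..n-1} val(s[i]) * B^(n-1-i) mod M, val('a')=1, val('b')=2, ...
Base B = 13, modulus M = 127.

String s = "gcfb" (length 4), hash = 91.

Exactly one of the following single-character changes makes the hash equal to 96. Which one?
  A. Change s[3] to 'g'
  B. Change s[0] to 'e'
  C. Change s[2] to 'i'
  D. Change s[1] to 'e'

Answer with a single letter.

Answer: A

Derivation:
Option A: s[3]='b'->'g', delta=(7-2)*13^0 mod 127 = 5, hash=91+5 mod 127 = 96 <-- target
Option B: s[0]='g'->'e', delta=(5-7)*13^3 mod 127 = 51, hash=91+51 mod 127 = 15
Option C: s[2]='f'->'i', delta=(9-6)*13^1 mod 127 = 39, hash=91+39 mod 127 = 3
Option D: s[1]='c'->'e', delta=(5-3)*13^2 mod 127 = 84, hash=91+84 mod 127 = 48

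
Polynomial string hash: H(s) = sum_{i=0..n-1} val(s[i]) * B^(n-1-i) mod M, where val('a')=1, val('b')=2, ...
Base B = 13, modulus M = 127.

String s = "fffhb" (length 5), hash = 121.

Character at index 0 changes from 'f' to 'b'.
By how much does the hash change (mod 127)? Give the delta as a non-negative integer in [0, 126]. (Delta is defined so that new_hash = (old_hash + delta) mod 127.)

Answer: 56

Derivation:
Delta formula: (val(new) - val(old)) * B^(n-1-k) mod M
  val('b') - val('f') = 2 - 6 = -4
  B^(n-1-k) = 13^4 mod 127 = 113
  Delta = -4 * 113 mod 127 = 56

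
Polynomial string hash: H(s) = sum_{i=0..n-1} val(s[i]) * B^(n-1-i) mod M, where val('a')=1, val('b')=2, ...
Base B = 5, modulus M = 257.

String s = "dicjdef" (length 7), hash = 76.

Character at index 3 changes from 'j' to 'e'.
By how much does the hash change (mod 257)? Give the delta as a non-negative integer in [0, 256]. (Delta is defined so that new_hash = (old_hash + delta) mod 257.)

Delta formula: (val(new) - val(old)) * B^(n-1-k) mod M
  val('e') - val('j') = 5 - 10 = -5
  B^(n-1-k) = 5^3 mod 257 = 125
  Delta = -5 * 125 mod 257 = 146

Answer: 146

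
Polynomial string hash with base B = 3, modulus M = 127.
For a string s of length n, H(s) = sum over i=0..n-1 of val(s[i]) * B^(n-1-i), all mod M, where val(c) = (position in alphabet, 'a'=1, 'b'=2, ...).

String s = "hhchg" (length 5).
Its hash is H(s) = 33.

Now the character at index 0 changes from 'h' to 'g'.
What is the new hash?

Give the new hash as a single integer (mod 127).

Answer: 79

Derivation:
val('h') = 8, val('g') = 7
Position k = 0, exponent = n-1-k = 4
B^4 mod M = 3^4 mod 127 = 81
Delta = (7 - 8) * 81 mod 127 = 46
New hash = (33 + 46) mod 127 = 79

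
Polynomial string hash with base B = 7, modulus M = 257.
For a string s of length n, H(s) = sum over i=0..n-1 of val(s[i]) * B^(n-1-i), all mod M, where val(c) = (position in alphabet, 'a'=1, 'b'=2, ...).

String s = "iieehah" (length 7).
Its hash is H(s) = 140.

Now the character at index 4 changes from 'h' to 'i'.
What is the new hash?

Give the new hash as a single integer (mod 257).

val('h') = 8, val('i') = 9
Position k = 4, exponent = n-1-k = 2
B^2 mod M = 7^2 mod 257 = 49
Delta = (9 - 8) * 49 mod 257 = 49
New hash = (140 + 49) mod 257 = 189

Answer: 189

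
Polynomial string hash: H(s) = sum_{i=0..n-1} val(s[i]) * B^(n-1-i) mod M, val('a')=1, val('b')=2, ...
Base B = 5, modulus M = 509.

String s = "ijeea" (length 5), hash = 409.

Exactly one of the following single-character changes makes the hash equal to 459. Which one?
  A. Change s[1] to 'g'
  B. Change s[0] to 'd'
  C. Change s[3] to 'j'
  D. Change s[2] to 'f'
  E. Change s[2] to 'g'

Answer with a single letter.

Answer: E

Derivation:
Option A: s[1]='j'->'g', delta=(7-10)*5^3 mod 509 = 134, hash=409+134 mod 509 = 34
Option B: s[0]='i'->'d', delta=(4-9)*5^4 mod 509 = 438, hash=409+438 mod 509 = 338
Option C: s[3]='e'->'j', delta=(10-5)*5^1 mod 509 = 25, hash=409+25 mod 509 = 434
Option D: s[2]='e'->'f', delta=(6-5)*5^2 mod 509 = 25, hash=409+25 mod 509 = 434
Option E: s[2]='e'->'g', delta=(7-5)*5^2 mod 509 = 50, hash=409+50 mod 509 = 459 <-- target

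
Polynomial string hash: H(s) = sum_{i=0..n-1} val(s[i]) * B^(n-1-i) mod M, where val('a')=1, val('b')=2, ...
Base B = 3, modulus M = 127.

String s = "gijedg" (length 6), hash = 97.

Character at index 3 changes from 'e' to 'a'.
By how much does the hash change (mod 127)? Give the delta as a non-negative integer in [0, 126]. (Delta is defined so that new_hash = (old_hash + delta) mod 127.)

Delta formula: (val(new) - val(old)) * B^(n-1-k) mod M
  val('a') - val('e') = 1 - 5 = -4
  B^(n-1-k) = 3^2 mod 127 = 9
  Delta = -4 * 9 mod 127 = 91

Answer: 91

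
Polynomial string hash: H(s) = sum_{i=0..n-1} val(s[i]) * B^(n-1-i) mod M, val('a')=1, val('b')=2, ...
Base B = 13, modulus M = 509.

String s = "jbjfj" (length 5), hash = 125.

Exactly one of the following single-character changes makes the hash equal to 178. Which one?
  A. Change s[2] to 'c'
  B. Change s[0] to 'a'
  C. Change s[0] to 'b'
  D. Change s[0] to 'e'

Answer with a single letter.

Option A: s[2]='j'->'c', delta=(3-10)*13^2 mod 509 = 344, hash=125+344 mod 509 = 469
Option B: s[0]='j'->'a', delta=(1-10)*13^4 mod 509 = 505, hash=125+505 mod 509 = 121
Option C: s[0]='j'->'b', delta=(2-10)*13^4 mod 509 = 53, hash=125+53 mod 509 = 178 <-- target
Option D: s[0]='j'->'e', delta=(5-10)*13^4 mod 509 = 224, hash=125+224 mod 509 = 349

Answer: C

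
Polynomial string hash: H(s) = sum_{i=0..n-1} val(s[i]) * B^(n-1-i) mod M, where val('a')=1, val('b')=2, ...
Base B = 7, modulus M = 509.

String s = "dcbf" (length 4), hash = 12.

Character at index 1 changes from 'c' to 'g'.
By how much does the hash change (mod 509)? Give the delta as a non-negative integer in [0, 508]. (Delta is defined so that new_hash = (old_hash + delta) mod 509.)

Delta formula: (val(new) - val(old)) * B^(n-1-k) mod M
  val('g') - val('c') = 7 - 3 = 4
  B^(n-1-k) = 7^2 mod 509 = 49
  Delta = 4 * 49 mod 509 = 196

Answer: 196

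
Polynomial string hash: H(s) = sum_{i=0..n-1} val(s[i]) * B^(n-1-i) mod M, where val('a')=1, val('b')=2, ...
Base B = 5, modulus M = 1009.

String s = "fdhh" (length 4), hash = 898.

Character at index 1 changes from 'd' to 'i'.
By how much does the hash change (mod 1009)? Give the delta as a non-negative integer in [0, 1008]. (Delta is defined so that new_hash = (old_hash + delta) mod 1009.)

Answer: 125

Derivation:
Delta formula: (val(new) - val(old)) * B^(n-1-k) mod M
  val('i') - val('d') = 9 - 4 = 5
  B^(n-1-k) = 5^2 mod 1009 = 25
  Delta = 5 * 25 mod 1009 = 125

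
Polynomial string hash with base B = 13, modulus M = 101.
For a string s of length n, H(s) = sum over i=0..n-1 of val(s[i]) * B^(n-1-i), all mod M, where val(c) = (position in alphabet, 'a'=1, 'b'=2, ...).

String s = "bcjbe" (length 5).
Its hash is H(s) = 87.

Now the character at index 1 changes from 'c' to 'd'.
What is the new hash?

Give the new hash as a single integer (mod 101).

val('c') = 3, val('d') = 4
Position k = 1, exponent = n-1-k = 3
B^3 mod M = 13^3 mod 101 = 76
Delta = (4 - 3) * 76 mod 101 = 76
New hash = (87 + 76) mod 101 = 62

Answer: 62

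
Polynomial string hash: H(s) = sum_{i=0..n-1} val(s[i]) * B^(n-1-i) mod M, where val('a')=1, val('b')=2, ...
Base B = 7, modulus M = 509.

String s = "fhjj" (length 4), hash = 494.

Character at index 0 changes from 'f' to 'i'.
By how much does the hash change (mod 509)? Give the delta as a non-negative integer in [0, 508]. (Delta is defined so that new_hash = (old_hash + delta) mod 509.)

Answer: 11

Derivation:
Delta formula: (val(new) - val(old)) * B^(n-1-k) mod M
  val('i') - val('f') = 9 - 6 = 3
  B^(n-1-k) = 7^3 mod 509 = 343
  Delta = 3 * 343 mod 509 = 11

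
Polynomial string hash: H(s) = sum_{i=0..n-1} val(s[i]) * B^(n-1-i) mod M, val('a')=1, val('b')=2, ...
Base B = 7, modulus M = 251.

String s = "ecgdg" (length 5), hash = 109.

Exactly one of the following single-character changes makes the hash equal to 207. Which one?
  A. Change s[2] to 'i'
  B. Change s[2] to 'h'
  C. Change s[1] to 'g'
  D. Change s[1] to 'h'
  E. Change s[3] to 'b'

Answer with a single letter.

Answer: A

Derivation:
Option A: s[2]='g'->'i', delta=(9-7)*7^2 mod 251 = 98, hash=109+98 mod 251 = 207 <-- target
Option B: s[2]='g'->'h', delta=(8-7)*7^2 mod 251 = 49, hash=109+49 mod 251 = 158
Option C: s[1]='c'->'g', delta=(7-3)*7^3 mod 251 = 117, hash=109+117 mod 251 = 226
Option D: s[1]='c'->'h', delta=(8-3)*7^3 mod 251 = 209, hash=109+209 mod 251 = 67
Option E: s[3]='d'->'b', delta=(2-4)*7^1 mod 251 = 237, hash=109+237 mod 251 = 95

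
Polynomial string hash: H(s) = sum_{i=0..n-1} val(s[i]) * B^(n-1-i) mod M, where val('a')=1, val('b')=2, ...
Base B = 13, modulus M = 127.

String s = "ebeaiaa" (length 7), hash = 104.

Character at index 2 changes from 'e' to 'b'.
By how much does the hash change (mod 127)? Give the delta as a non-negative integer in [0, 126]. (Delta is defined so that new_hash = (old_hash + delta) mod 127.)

Answer: 42

Derivation:
Delta formula: (val(new) - val(old)) * B^(n-1-k) mod M
  val('b') - val('e') = 2 - 5 = -3
  B^(n-1-k) = 13^4 mod 127 = 113
  Delta = -3 * 113 mod 127 = 42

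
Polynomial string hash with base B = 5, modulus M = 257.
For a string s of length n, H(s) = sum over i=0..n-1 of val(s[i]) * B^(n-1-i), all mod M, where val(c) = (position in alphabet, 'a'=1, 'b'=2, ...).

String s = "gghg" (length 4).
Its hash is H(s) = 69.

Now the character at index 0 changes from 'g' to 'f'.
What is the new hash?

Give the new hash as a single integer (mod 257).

val('g') = 7, val('f') = 6
Position k = 0, exponent = n-1-k = 3
B^3 mod M = 5^3 mod 257 = 125
Delta = (6 - 7) * 125 mod 257 = 132
New hash = (69 + 132) mod 257 = 201

Answer: 201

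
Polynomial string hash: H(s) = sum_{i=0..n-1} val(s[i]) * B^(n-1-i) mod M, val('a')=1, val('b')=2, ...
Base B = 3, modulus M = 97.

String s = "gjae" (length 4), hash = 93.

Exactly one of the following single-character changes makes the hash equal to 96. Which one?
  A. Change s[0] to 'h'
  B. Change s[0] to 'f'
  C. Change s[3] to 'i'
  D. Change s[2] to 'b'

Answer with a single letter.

Answer: D

Derivation:
Option A: s[0]='g'->'h', delta=(8-7)*3^3 mod 97 = 27, hash=93+27 mod 97 = 23
Option B: s[0]='g'->'f', delta=(6-7)*3^3 mod 97 = 70, hash=93+70 mod 97 = 66
Option C: s[3]='e'->'i', delta=(9-5)*3^0 mod 97 = 4, hash=93+4 mod 97 = 0
Option D: s[2]='a'->'b', delta=(2-1)*3^1 mod 97 = 3, hash=93+3 mod 97 = 96 <-- target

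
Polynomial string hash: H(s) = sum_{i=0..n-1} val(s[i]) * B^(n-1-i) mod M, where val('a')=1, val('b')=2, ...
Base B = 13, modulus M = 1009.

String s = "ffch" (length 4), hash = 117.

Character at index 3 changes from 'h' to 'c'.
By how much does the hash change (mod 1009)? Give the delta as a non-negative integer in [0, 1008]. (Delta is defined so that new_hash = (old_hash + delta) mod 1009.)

Answer: 1004

Derivation:
Delta formula: (val(new) - val(old)) * B^(n-1-k) mod M
  val('c') - val('h') = 3 - 8 = -5
  B^(n-1-k) = 13^0 mod 1009 = 1
  Delta = -5 * 1 mod 1009 = 1004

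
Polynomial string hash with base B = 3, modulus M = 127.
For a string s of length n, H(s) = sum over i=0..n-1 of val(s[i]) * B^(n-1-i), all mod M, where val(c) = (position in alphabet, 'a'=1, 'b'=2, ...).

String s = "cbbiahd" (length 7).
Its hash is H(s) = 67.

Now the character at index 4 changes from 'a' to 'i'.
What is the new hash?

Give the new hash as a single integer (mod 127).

val('a') = 1, val('i') = 9
Position k = 4, exponent = n-1-k = 2
B^2 mod M = 3^2 mod 127 = 9
Delta = (9 - 1) * 9 mod 127 = 72
New hash = (67 + 72) mod 127 = 12

Answer: 12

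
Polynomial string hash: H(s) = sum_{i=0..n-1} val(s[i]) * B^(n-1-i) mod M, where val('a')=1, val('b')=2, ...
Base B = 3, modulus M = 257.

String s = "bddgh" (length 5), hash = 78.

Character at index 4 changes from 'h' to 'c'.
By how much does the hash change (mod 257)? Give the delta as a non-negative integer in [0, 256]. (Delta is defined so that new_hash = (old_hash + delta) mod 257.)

Delta formula: (val(new) - val(old)) * B^(n-1-k) mod M
  val('c') - val('h') = 3 - 8 = -5
  B^(n-1-k) = 3^0 mod 257 = 1
  Delta = -5 * 1 mod 257 = 252

Answer: 252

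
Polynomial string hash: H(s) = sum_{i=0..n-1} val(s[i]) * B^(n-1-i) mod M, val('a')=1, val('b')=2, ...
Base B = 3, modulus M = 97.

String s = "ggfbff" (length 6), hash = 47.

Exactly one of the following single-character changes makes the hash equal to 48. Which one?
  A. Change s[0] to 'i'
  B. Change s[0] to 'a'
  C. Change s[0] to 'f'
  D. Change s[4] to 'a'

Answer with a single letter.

Option A: s[0]='g'->'i', delta=(9-7)*3^5 mod 97 = 1, hash=47+1 mod 97 = 48 <-- target
Option B: s[0]='g'->'a', delta=(1-7)*3^5 mod 97 = 94, hash=47+94 mod 97 = 44
Option C: s[0]='g'->'f', delta=(6-7)*3^5 mod 97 = 48, hash=47+48 mod 97 = 95
Option D: s[4]='f'->'a', delta=(1-6)*3^1 mod 97 = 82, hash=47+82 mod 97 = 32

Answer: A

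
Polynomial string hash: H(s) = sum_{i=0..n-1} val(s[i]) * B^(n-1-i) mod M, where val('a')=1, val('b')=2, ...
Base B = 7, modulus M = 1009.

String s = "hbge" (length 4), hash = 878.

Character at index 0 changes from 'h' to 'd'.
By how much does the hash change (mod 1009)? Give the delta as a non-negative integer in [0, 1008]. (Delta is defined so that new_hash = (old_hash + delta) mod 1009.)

Answer: 646

Derivation:
Delta formula: (val(new) - val(old)) * B^(n-1-k) mod M
  val('d') - val('h') = 4 - 8 = -4
  B^(n-1-k) = 7^3 mod 1009 = 343
  Delta = -4 * 343 mod 1009 = 646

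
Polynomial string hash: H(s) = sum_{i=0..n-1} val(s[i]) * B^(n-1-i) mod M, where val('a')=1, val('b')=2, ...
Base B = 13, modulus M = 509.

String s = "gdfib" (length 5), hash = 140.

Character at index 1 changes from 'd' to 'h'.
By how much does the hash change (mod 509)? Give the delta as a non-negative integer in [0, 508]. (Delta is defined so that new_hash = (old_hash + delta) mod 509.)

Answer: 135

Derivation:
Delta formula: (val(new) - val(old)) * B^(n-1-k) mod M
  val('h') - val('d') = 8 - 4 = 4
  B^(n-1-k) = 13^3 mod 509 = 161
  Delta = 4 * 161 mod 509 = 135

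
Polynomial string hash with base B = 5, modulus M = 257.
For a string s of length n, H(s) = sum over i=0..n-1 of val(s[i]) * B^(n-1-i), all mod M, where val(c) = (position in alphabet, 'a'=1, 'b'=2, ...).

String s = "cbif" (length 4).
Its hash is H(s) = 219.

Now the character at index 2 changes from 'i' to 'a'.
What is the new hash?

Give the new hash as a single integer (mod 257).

val('i') = 9, val('a') = 1
Position k = 2, exponent = n-1-k = 1
B^1 mod M = 5^1 mod 257 = 5
Delta = (1 - 9) * 5 mod 257 = 217
New hash = (219 + 217) mod 257 = 179

Answer: 179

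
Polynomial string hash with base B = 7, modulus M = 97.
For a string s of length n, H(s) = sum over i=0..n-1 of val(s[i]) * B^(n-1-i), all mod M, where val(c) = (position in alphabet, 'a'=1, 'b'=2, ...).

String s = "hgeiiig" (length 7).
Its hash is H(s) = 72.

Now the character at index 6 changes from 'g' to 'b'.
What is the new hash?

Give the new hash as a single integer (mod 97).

Answer: 67

Derivation:
val('g') = 7, val('b') = 2
Position k = 6, exponent = n-1-k = 0
B^0 mod M = 7^0 mod 97 = 1
Delta = (2 - 7) * 1 mod 97 = 92
New hash = (72 + 92) mod 97 = 67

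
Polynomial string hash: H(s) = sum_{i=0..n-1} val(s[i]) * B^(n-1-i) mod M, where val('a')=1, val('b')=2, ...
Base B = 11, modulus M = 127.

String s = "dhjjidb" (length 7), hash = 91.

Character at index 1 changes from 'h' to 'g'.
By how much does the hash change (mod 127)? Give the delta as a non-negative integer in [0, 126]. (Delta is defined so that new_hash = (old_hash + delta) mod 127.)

Answer: 112

Derivation:
Delta formula: (val(new) - val(old)) * B^(n-1-k) mod M
  val('g') - val('h') = 7 - 8 = -1
  B^(n-1-k) = 11^5 mod 127 = 15
  Delta = -1 * 15 mod 127 = 112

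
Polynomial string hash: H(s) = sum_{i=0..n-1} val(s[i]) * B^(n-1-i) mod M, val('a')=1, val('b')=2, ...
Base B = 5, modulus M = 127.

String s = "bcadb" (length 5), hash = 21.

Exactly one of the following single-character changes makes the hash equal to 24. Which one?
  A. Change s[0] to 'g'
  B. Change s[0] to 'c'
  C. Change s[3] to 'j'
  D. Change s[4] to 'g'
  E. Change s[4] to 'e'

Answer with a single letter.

Option A: s[0]='b'->'g', delta=(7-2)*5^4 mod 127 = 77, hash=21+77 mod 127 = 98
Option B: s[0]='b'->'c', delta=(3-2)*5^4 mod 127 = 117, hash=21+117 mod 127 = 11
Option C: s[3]='d'->'j', delta=(10-4)*5^1 mod 127 = 30, hash=21+30 mod 127 = 51
Option D: s[4]='b'->'g', delta=(7-2)*5^0 mod 127 = 5, hash=21+5 mod 127 = 26
Option E: s[4]='b'->'e', delta=(5-2)*5^0 mod 127 = 3, hash=21+3 mod 127 = 24 <-- target

Answer: E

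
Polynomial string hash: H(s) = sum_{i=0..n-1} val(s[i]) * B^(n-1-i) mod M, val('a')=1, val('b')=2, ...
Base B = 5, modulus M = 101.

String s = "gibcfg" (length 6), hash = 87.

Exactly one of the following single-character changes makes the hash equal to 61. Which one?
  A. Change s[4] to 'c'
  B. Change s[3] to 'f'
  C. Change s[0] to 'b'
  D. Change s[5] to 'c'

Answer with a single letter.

Option A: s[4]='f'->'c', delta=(3-6)*5^1 mod 101 = 86, hash=87+86 mod 101 = 72
Option B: s[3]='c'->'f', delta=(6-3)*5^2 mod 101 = 75, hash=87+75 mod 101 = 61 <-- target
Option C: s[0]='g'->'b', delta=(2-7)*5^5 mod 101 = 30, hash=87+30 mod 101 = 16
Option D: s[5]='g'->'c', delta=(3-7)*5^0 mod 101 = 97, hash=87+97 mod 101 = 83

Answer: B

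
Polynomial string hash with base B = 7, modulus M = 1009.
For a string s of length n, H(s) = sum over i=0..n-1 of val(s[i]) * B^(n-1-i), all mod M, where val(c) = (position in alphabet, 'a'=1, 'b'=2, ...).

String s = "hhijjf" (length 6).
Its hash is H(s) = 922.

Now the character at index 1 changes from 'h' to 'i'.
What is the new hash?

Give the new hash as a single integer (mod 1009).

val('h') = 8, val('i') = 9
Position k = 1, exponent = n-1-k = 4
B^4 mod M = 7^4 mod 1009 = 383
Delta = (9 - 8) * 383 mod 1009 = 383
New hash = (922 + 383) mod 1009 = 296

Answer: 296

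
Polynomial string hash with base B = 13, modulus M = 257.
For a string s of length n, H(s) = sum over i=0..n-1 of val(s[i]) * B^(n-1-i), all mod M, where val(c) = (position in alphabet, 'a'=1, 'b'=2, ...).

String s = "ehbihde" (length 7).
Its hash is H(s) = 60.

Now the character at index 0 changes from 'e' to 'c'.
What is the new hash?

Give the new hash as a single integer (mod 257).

Answer: 133

Derivation:
val('e') = 5, val('c') = 3
Position k = 0, exponent = n-1-k = 6
B^6 mod M = 13^6 mod 257 = 92
Delta = (3 - 5) * 92 mod 257 = 73
New hash = (60 + 73) mod 257 = 133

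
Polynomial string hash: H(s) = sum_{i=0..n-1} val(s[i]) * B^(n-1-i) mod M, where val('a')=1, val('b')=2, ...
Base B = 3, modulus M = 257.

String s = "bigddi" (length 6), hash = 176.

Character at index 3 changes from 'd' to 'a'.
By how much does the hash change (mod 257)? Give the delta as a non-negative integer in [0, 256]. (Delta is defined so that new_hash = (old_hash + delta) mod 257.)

Answer: 230

Derivation:
Delta formula: (val(new) - val(old)) * B^(n-1-k) mod M
  val('a') - val('d') = 1 - 4 = -3
  B^(n-1-k) = 3^2 mod 257 = 9
  Delta = -3 * 9 mod 257 = 230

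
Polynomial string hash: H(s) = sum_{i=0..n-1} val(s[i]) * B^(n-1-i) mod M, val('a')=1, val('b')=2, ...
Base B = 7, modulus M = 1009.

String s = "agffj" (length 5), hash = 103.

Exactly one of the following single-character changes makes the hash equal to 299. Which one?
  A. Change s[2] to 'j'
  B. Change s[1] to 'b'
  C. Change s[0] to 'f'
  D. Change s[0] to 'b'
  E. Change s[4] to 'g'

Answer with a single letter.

Answer: A

Derivation:
Option A: s[2]='f'->'j', delta=(10-6)*7^2 mod 1009 = 196, hash=103+196 mod 1009 = 299 <-- target
Option B: s[1]='g'->'b', delta=(2-7)*7^3 mod 1009 = 303, hash=103+303 mod 1009 = 406
Option C: s[0]='a'->'f', delta=(6-1)*7^4 mod 1009 = 906, hash=103+906 mod 1009 = 0
Option D: s[0]='a'->'b', delta=(2-1)*7^4 mod 1009 = 383, hash=103+383 mod 1009 = 486
Option E: s[4]='j'->'g', delta=(7-10)*7^0 mod 1009 = 1006, hash=103+1006 mod 1009 = 100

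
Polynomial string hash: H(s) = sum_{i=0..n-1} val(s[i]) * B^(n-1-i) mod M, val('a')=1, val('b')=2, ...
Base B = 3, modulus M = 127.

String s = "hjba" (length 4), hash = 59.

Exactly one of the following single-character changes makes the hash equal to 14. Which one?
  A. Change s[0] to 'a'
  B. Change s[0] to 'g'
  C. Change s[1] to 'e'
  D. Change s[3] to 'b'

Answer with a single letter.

Option A: s[0]='h'->'a', delta=(1-8)*3^3 mod 127 = 65, hash=59+65 mod 127 = 124
Option B: s[0]='h'->'g', delta=(7-8)*3^3 mod 127 = 100, hash=59+100 mod 127 = 32
Option C: s[1]='j'->'e', delta=(5-10)*3^2 mod 127 = 82, hash=59+82 mod 127 = 14 <-- target
Option D: s[3]='a'->'b', delta=(2-1)*3^0 mod 127 = 1, hash=59+1 mod 127 = 60

Answer: C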